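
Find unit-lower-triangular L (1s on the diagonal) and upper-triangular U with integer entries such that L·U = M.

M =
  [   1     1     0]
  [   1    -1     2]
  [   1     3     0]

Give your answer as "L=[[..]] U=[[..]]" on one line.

  row1 -= 1·row0 → [0,-2,2]
  row2 -= 1·row0 → [0,2,0]
  row2 -= -1·row1 → [0,0,2]

L=[[1,0,0],[1,1,0],[1,-1,1]] U=[[1,1,0],[0,-2,2],[0,0,2]]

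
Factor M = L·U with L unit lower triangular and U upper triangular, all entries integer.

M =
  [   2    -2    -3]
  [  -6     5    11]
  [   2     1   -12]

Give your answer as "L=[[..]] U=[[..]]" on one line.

L=[[1,0,0],[-3,1,0],[1,-3,1]] U=[[2,-2,-3],[0,-1,2],[0,0,-3]]

  R1 -= -3·R0 → [0,-1,2]
  R2 -= 1·R0 → [0,3,-9]
  R2 -= -3·R1 → [0,0,-3]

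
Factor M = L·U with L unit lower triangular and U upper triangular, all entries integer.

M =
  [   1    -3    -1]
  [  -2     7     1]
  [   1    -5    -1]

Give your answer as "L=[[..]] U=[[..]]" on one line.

  row1 -= -2·row0 → [0,1,-1]
  row2 -= 1·row0 → [0,-2,0]
  row2 -= -2·row1 → [0,0,-2]

L=[[1,0,0],[-2,1,0],[1,-2,1]] U=[[1,-3,-1],[0,1,-1],[0,0,-2]]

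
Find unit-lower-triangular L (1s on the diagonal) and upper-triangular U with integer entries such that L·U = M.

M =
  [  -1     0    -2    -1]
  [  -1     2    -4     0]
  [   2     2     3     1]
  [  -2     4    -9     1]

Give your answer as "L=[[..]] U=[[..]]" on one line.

L=[[1,0,0,0],[1,1,0,0],[-2,1,1,0],[2,2,-1,1]] U=[[-1,0,-2,-1],[0,2,-2,1],[0,0,1,-2],[0,0,0,-1]]

  row1 -= 1·row0 → [0,2,-2,1]
  row2 -= -2·row0 → [0,2,-1,-1]
  row3 -= 2·row0 → [0,4,-5,3]
  row2 -= 1·row1 → [0,0,1,-2]
  row3 -= 2·row1 → [0,0,-1,1]
  row3 -= -1·row2 → [0,0,0,-1]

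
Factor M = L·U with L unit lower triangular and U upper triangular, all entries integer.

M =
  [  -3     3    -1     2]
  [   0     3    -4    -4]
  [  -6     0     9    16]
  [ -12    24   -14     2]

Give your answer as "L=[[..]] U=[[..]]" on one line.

  r1 -= 0·r0 → [0,3,-4,-4]
  r2 -= 2·r0 → [0,-6,11,12]
  r3 -= 4·r0 → [0,12,-10,-6]
  r2 -= -2·r1 → [0,0,3,4]
  r3 -= 4·r1 → [0,0,6,10]
  r3 -= 2·r2 → [0,0,0,2]

L=[[1,0,0,0],[0,1,0,0],[2,-2,1,0],[4,4,2,1]] U=[[-3,3,-1,2],[0,3,-4,-4],[0,0,3,4],[0,0,0,2]]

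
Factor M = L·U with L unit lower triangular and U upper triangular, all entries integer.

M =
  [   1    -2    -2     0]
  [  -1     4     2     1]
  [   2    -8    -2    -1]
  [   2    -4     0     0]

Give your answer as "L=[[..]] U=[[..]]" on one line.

  r1 -= -1·r0 → [0,2,0,1]
  r2 -= 2·r0 → [0,-4,2,-1]
  r3 -= 2·r0 → [0,0,4,0]
  r2 -= -2·r1 → [0,0,2,1]
  r3 -= 0·r1 → [0,0,4,0]
  r3 -= 2·r2 → [0,0,0,-2]

L=[[1,0,0,0],[-1,1,0,0],[2,-2,1,0],[2,0,2,1]] U=[[1,-2,-2,0],[0,2,0,1],[0,0,2,1],[0,0,0,-2]]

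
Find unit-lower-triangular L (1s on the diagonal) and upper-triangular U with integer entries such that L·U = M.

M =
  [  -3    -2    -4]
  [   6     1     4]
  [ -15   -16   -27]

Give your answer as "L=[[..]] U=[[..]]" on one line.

L=[[1,0,0],[-2,1,0],[5,2,1]] U=[[-3,-2,-4],[0,-3,-4],[0,0,1]]

  R1 -= -2·R0 → [0,-3,-4]
  R2 -= 5·R0 → [0,-6,-7]
  R2 -= 2·R1 → [0,0,1]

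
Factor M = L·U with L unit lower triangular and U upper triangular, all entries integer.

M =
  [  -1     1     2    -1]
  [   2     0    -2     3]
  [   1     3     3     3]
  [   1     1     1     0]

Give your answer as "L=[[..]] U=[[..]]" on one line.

  R1 -= -2·R0 → [0,2,2,1]
  R2 -= -1·R0 → [0,4,5,2]
  R3 -= -1·R0 → [0,2,3,-1]
  R2 -= 2·R1 → [0,0,1,0]
  R3 -= 1·R1 → [0,0,1,-2]
  R3 -= 1·R2 → [0,0,0,-2]

L=[[1,0,0,0],[-2,1,0,0],[-1,2,1,0],[-1,1,1,1]] U=[[-1,1,2,-1],[0,2,2,1],[0,0,1,0],[0,0,0,-2]]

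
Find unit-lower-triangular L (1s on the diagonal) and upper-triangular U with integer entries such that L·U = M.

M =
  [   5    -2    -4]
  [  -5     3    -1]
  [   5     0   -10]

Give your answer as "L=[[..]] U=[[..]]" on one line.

  row1 -= -1·row0 → [0,1,-5]
  row2 -= 1·row0 → [0,2,-6]
  row2 -= 2·row1 → [0,0,4]

L=[[1,0,0],[-1,1,0],[1,2,1]] U=[[5,-2,-4],[0,1,-5],[0,0,4]]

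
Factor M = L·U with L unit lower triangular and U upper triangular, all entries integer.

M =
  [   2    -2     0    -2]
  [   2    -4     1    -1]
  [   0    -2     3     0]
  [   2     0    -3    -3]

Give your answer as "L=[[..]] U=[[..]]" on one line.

L=[[1,0,0,0],[1,1,0,0],[0,1,1,0],[1,-1,-1,1]] U=[[2,-2,0,-2],[0,-2,1,1],[0,0,2,-1],[0,0,0,-1]]

  R1 -= 1·R0 → [0,-2,1,1]
  R2 -= 0·R0 → [0,-2,3,0]
  R3 -= 1·R0 → [0,2,-3,-1]
  R2 -= 1·R1 → [0,0,2,-1]
  R3 -= -1·R1 → [0,0,-2,0]
  R3 -= -1·R2 → [0,0,0,-1]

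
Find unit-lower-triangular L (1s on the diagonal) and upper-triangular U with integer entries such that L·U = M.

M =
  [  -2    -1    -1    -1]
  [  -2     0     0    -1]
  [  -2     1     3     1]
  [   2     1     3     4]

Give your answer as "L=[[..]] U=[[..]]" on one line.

L=[[1,0,0,0],[1,1,0,0],[1,2,1,0],[-1,0,1,1]] U=[[-2,-1,-1,-1],[0,1,1,0],[0,0,2,2],[0,0,0,1]]

  row1 -= 1·row0 → [0,1,1,0]
  row2 -= 1·row0 → [0,2,4,2]
  row3 -= -1·row0 → [0,0,2,3]
  row2 -= 2·row1 → [0,0,2,2]
  row3 -= 0·row1 → [0,0,2,3]
  row3 -= 1·row2 → [0,0,0,1]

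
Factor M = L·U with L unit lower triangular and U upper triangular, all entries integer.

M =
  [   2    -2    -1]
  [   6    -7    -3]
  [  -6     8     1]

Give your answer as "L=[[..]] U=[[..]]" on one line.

  row1 -= 3·row0 → [0,-1,0]
  row2 -= -3·row0 → [0,2,-2]
  row2 -= -2·row1 → [0,0,-2]

L=[[1,0,0],[3,1,0],[-3,-2,1]] U=[[2,-2,-1],[0,-1,0],[0,0,-2]]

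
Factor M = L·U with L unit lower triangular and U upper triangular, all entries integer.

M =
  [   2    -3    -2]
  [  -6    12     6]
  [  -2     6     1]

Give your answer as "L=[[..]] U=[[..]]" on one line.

  row1 -= -3·row0 → [0,3,0]
  row2 -= -1·row0 → [0,3,-1]
  row2 -= 1·row1 → [0,0,-1]

L=[[1,0,0],[-3,1,0],[-1,1,1]] U=[[2,-3,-2],[0,3,0],[0,0,-1]]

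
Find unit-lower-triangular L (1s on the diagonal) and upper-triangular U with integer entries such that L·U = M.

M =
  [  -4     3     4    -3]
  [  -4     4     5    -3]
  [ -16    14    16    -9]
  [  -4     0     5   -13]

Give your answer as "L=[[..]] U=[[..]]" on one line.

L=[[1,0,0,0],[1,1,0,0],[4,2,1,0],[1,-3,-2,1]] U=[[-4,3,4,-3],[0,1,1,0],[0,0,-2,3],[0,0,0,-4]]

  R1 -= 1·R0 → [0,1,1,0]
  R2 -= 4·R0 → [0,2,0,3]
  R3 -= 1·R0 → [0,-3,1,-10]
  R2 -= 2·R1 → [0,0,-2,3]
  R3 -= -3·R1 → [0,0,4,-10]
  R3 -= -2·R2 → [0,0,0,-4]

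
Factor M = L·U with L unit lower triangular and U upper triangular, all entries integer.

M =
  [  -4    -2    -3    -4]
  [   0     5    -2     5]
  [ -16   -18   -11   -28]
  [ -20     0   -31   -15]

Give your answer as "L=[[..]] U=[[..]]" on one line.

L=[[1,0,0,0],[0,1,0,0],[4,-2,1,0],[5,2,4,1]] U=[[-4,-2,-3,-4],[0,5,-2,5],[0,0,-3,-2],[0,0,0,3]]

  R1 -= 0·R0 → [0,5,-2,5]
  R2 -= 4·R0 → [0,-10,1,-12]
  R3 -= 5·R0 → [0,10,-16,5]
  R2 -= -2·R1 → [0,0,-3,-2]
  R3 -= 2·R1 → [0,0,-12,-5]
  R3 -= 4·R2 → [0,0,0,3]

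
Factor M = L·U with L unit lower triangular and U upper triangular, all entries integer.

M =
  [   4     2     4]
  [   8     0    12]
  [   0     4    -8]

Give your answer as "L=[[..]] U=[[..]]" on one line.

L=[[1,0,0],[2,1,0],[0,-1,1]] U=[[4,2,4],[0,-4,4],[0,0,-4]]

  r1 -= 2·r0 → [0,-4,4]
  r2 -= 0·r0 → [0,4,-8]
  r2 -= -1·r1 → [0,0,-4]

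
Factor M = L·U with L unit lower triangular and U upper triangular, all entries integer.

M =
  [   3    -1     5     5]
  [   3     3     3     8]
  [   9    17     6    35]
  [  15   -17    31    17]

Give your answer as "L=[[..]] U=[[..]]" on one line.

  r1 -= 1·r0 → [0,4,-2,3]
  r2 -= 3·r0 → [0,20,-9,20]
  r3 -= 5·r0 → [0,-12,6,-8]
  r2 -= 5·r1 → [0,0,1,5]
  r3 -= -3·r1 → [0,0,0,1]
  r3 -= 0·r2 → [0,0,0,1]

L=[[1,0,0,0],[1,1,0,0],[3,5,1,0],[5,-3,0,1]] U=[[3,-1,5,5],[0,4,-2,3],[0,0,1,5],[0,0,0,1]]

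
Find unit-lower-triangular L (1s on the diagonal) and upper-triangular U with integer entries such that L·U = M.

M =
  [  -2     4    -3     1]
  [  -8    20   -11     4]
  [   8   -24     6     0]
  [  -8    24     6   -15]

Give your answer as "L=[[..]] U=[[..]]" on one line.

L=[[1,0,0,0],[4,1,0,0],[-4,-2,1,0],[4,2,-4,1]] U=[[-2,4,-3,1],[0,4,1,0],[0,0,-4,4],[0,0,0,-3]]

  r1 -= 4·r0 → [0,4,1,0]
  r2 -= -4·r0 → [0,-8,-6,4]
  r3 -= 4·r0 → [0,8,18,-19]
  r2 -= -2·r1 → [0,0,-4,4]
  r3 -= 2·r1 → [0,0,16,-19]
  r3 -= -4·r2 → [0,0,0,-3]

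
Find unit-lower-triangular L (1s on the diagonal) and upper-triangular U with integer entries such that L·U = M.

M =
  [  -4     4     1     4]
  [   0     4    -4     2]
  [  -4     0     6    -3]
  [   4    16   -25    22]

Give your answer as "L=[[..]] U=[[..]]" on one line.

  R1 -= 0·R0 → [0,4,-4,2]
  R2 -= 1·R0 → [0,-4,5,-7]
  R3 -= -1·R0 → [0,20,-24,26]
  R2 -= -1·R1 → [0,0,1,-5]
  R3 -= 5·R1 → [0,0,-4,16]
  R3 -= -4·R2 → [0,0,0,-4]

L=[[1,0,0,0],[0,1,0,0],[1,-1,1,0],[-1,5,-4,1]] U=[[-4,4,1,4],[0,4,-4,2],[0,0,1,-5],[0,0,0,-4]]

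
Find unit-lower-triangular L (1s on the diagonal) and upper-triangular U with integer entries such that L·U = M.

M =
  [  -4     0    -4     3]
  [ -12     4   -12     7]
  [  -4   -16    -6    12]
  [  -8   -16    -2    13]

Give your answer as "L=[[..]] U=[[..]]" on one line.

L=[[1,0,0,0],[3,1,0,0],[1,-4,1,0],[2,-4,-3,1]] U=[[-4,0,-4,3],[0,4,0,-2],[0,0,-2,1],[0,0,0,2]]

  r1 -= 3·r0 → [0,4,0,-2]
  r2 -= 1·r0 → [0,-16,-2,9]
  r3 -= 2·r0 → [0,-16,6,7]
  r2 -= -4·r1 → [0,0,-2,1]
  r3 -= -4·r1 → [0,0,6,-1]
  r3 -= -3·r2 → [0,0,0,2]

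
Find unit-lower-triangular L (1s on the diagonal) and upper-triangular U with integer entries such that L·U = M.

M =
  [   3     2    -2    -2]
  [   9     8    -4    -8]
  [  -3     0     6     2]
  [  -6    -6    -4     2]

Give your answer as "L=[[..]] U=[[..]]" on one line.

  row1 -= 3·row0 → [0,2,2,-2]
  row2 -= -1·row0 → [0,2,4,0]
  row3 -= -2·row0 → [0,-2,-8,-2]
  row2 -= 1·row1 → [0,0,2,2]
  row3 -= -1·row1 → [0,0,-6,-4]
  row3 -= -3·row2 → [0,0,0,2]

L=[[1,0,0,0],[3,1,0,0],[-1,1,1,0],[-2,-1,-3,1]] U=[[3,2,-2,-2],[0,2,2,-2],[0,0,2,2],[0,0,0,2]]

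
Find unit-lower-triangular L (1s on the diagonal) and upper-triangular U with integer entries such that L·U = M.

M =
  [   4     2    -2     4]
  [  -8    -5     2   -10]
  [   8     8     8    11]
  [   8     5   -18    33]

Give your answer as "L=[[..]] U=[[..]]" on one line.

L=[[1,0,0,0],[-2,1,0,0],[2,-4,1,0],[2,-1,-4,1]] U=[[4,2,-2,4],[0,-1,-2,-2],[0,0,4,-5],[0,0,0,3]]

  row1 -= -2·row0 → [0,-1,-2,-2]
  row2 -= 2·row0 → [0,4,12,3]
  row3 -= 2·row0 → [0,1,-14,25]
  row2 -= -4·row1 → [0,0,4,-5]
  row3 -= -1·row1 → [0,0,-16,23]
  row3 -= -4·row2 → [0,0,0,3]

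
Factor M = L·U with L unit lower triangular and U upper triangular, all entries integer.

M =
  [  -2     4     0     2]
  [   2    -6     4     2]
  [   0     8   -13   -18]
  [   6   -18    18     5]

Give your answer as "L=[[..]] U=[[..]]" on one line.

  R1 -= -1·R0 → [0,-2,4,4]
  R2 -= 0·R0 → [0,8,-13,-18]
  R3 -= -3·R0 → [0,-6,18,11]
  R2 -= -4·R1 → [0,0,3,-2]
  R3 -= 3·R1 → [0,0,6,-1]
  R3 -= 2·R2 → [0,0,0,3]

L=[[1,0,0,0],[-1,1,0,0],[0,-4,1,0],[-3,3,2,1]] U=[[-2,4,0,2],[0,-2,4,4],[0,0,3,-2],[0,0,0,3]]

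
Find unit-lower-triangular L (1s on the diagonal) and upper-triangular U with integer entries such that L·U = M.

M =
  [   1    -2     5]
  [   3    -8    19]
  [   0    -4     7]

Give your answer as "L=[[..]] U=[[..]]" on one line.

L=[[1,0,0],[3,1,0],[0,2,1]] U=[[1,-2,5],[0,-2,4],[0,0,-1]]

  r1 -= 3·r0 → [0,-2,4]
  r2 -= 0·r0 → [0,-4,7]
  r2 -= 2·r1 → [0,0,-1]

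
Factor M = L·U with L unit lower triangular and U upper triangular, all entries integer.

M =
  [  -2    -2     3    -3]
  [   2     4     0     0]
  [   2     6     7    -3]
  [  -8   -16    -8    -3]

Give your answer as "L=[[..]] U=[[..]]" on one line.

  r1 -= -1·r0 → [0,2,3,-3]
  r2 -= -1·r0 → [0,4,10,-6]
  r3 -= 4·r0 → [0,-8,-20,9]
  r2 -= 2·r1 → [0,0,4,0]
  r3 -= -4·r1 → [0,0,-8,-3]
  r3 -= -2·r2 → [0,0,0,-3]

L=[[1,0,0,0],[-1,1,0,0],[-1,2,1,0],[4,-4,-2,1]] U=[[-2,-2,3,-3],[0,2,3,-3],[0,0,4,0],[0,0,0,-3]]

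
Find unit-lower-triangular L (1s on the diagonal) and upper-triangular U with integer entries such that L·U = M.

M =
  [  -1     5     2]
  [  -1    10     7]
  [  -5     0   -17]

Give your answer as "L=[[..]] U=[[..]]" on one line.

L=[[1,0,0],[1,1,0],[5,-5,1]] U=[[-1,5,2],[0,5,5],[0,0,-2]]

  row1 -= 1·row0 → [0,5,5]
  row2 -= 5·row0 → [0,-25,-27]
  row2 -= -5·row1 → [0,0,-2]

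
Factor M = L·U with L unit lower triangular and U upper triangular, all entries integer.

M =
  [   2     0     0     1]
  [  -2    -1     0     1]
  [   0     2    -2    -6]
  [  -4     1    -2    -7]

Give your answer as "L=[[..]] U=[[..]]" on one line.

  R1 -= -1·R0 → [0,-1,0,2]
  R2 -= 0·R0 → [0,2,-2,-6]
  R3 -= -2·R0 → [0,1,-2,-5]
  R2 -= -2·R1 → [0,0,-2,-2]
  R3 -= -1·R1 → [0,0,-2,-3]
  R3 -= 1·R2 → [0,0,0,-1]

L=[[1,0,0,0],[-1,1,0,0],[0,-2,1,0],[-2,-1,1,1]] U=[[2,0,0,1],[0,-1,0,2],[0,0,-2,-2],[0,0,0,-1]]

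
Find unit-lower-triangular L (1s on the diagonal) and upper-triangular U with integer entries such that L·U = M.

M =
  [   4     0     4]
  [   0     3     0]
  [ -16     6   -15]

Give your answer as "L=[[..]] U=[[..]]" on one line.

  row1 -= 0·row0 → [0,3,0]
  row2 -= -4·row0 → [0,6,1]
  row2 -= 2·row1 → [0,0,1]

L=[[1,0,0],[0,1,0],[-4,2,1]] U=[[4,0,4],[0,3,0],[0,0,1]]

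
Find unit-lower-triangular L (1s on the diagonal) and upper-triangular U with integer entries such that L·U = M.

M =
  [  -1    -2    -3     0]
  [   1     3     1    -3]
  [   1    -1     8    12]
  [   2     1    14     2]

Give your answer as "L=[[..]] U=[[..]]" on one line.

  R1 -= -1·R0 → [0,1,-2,-3]
  R2 -= -1·R0 → [0,-3,5,12]
  R3 -= -2·R0 → [0,-3,8,2]
  R2 -= -3·R1 → [0,0,-1,3]
  R3 -= -3·R1 → [0,0,2,-7]
  R3 -= -2·R2 → [0,0,0,-1]

L=[[1,0,0,0],[-1,1,0,0],[-1,-3,1,0],[-2,-3,-2,1]] U=[[-1,-2,-3,0],[0,1,-2,-3],[0,0,-1,3],[0,0,0,-1]]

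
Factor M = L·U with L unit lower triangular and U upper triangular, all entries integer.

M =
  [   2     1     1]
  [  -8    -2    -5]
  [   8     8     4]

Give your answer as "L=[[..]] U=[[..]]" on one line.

  r1 -= -4·r0 → [0,2,-1]
  r2 -= 4·r0 → [0,4,0]
  r2 -= 2·r1 → [0,0,2]

L=[[1,0,0],[-4,1,0],[4,2,1]] U=[[2,1,1],[0,2,-1],[0,0,2]]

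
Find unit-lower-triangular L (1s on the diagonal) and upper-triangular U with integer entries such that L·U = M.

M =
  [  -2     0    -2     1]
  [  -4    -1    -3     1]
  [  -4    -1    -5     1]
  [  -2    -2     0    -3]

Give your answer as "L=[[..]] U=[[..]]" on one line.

  R1 -= 2·R0 → [0,-1,1,-1]
  R2 -= 2·R0 → [0,-1,-1,-1]
  R3 -= 1·R0 → [0,-2,2,-4]
  R2 -= 1·R1 → [0,0,-2,0]
  R3 -= 2·R1 → [0,0,0,-2]
  R3 -= 0·R2 → [0,0,0,-2]

L=[[1,0,0,0],[2,1,0,0],[2,1,1,0],[1,2,0,1]] U=[[-2,0,-2,1],[0,-1,1,-1],[0,0,-2,0],[0,0,0,-2]]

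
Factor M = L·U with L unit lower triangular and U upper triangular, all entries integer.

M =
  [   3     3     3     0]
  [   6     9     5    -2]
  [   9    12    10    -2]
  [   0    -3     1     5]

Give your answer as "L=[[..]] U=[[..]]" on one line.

  R1 -= 2·R0 → [0,3,-1,-2]
  R2 -= 3·R0 → [0,3,1,-2]
  R3 -= 0·R0 → [0,-3,1,5]
  R2 -= 1·R1 → [0,0,2,0]
  R3 -= -1·R1 → [0,0,0,3]
  R3 -= 0·R2 → [0,0,0,3]

L=[[1,0,0,0],[2,1,0,0],[3,1,1,0],[0,-1,0,1]] U=[[3,3,3,0],[0,3,-1,-2],[0,0,2,0],[0,0,0,3]]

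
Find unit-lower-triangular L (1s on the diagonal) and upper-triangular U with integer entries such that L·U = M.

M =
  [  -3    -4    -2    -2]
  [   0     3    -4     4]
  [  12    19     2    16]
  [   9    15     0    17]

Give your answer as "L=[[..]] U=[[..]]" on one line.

L=[[1,0,0,0],[0,1,0,0],[-4,1,1,0],[-3,1,1,1]] U=[[-3,-4,-2,-2],[0,3,-4,4],[0,0,-2,4],[0,0,0,3]]

  r1 -= 0·r0 → [0,3,-4,4]
  r2 -= -4·r0 → [0,3,-6,8]
  r3 -= -3·r0 → [0,3,-6,11]
  r2 -= 1·r1 → [0,0,-2,4]
  r3 -= 1·r1 → [0,0,-2,7]
  r3 -= 1·r2 → [0,0,0,3]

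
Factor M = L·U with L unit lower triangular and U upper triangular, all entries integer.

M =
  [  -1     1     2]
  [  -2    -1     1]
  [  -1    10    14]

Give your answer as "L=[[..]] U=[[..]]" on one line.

L=[[1,0,0],[2,1,0],[1,-3,1]] U=[[-1,1,2],[0,-3,-3],[0,0,3]]

  R1 -= 2·R0 → [0,-3,-3]
  R2 -= 1·R0 → [0,9,12]
  R2 -= -3·R1 → [0,0,3]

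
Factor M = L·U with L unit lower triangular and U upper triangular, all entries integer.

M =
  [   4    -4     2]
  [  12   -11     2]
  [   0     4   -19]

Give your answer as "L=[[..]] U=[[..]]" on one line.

  R1 -= 3·R0 → [0,1,-4]
  R2 -= 0·R0 → [0,4,-19]
  R2 -= 4·R1 → [0,0,-3]

L=[[1,0,0],[3,1,0],[0,4,1]] U=[[4,-4,2],[0,1,-4],[0,0,-3]]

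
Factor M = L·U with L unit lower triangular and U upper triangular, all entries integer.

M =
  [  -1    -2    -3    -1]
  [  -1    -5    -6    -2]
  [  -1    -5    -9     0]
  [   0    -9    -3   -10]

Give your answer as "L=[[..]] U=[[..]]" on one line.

L=[[1,0,0,0],[1,1,0,0],[1,1,1,0],[0,3,-2,1]] U=[[-1,-2,-3,-1],[0,-3,-3,-1],[0,0,-3,2],[0,0,0,-3]]

  r1 -= 1·r0 → [0,-3,-3,-1]
  r2 -= 1·r0 → [0,-3,-6,1]
  r3 -= 0·r0 → [0,-9,-3,-10]
  r2 -= 1·r1 → [0,0,-3,2]
  r3 -= 3·r1 → [0,0,6,-7]
  r3 -= -2·r2 → [0,0,0,-3]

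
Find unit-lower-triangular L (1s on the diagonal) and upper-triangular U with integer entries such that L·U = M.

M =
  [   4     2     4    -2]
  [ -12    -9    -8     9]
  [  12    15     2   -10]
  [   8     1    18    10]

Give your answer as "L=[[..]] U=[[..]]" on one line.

  r1 -= -3·r0 → [0,-3,4,3]
  r2 -= 3·r0 → [0,9,-10,-4]
  r3 -= 2·r0 → [0,-3,10,14]
  r2 -= -3·r1 → [0,0,2,5]
  r3 -= 1·r1 → [0,0,6,11]
  r3 -= 3·r2 → [0,0,0,-4]

L=[[1,0,0,0],[-3,1,0,0],[3,-3,1,0],[2,1,3,1]] U=[[4,2,4,-2],[0,-3,4,3],[0,0,2,5],[0,0,0,-4]]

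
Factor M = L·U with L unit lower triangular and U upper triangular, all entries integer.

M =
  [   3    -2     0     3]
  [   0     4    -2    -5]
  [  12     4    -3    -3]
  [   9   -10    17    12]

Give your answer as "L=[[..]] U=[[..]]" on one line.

  R1 -= 0·R0 → [0,4,-2,-5]
  R2 -= 4·R0 → [0,12,-3,-15]
  R3 -= 3·R0 → [0,-4,17,3]
  R2 -= 3·R1 → [0,0,3,0]
  R3 -= -1·R1 → [0,0,15,-2]
  R3 -= 5·R2 → [0,0,0,-2]

L=[[1,0,0,0],[0,1,0,0],[4,3,1,0],[3,-1,5,1]] U=[[3,-2,0,3],[0,4,-2,-5],[0,0,3,0],[0,0,0,-2]]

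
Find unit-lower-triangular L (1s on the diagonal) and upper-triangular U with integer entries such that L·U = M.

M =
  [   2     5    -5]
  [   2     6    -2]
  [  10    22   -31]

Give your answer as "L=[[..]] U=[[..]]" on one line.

L=[[1,0,0],[1,1,0],[5,-3,1]] U=[[2,5,-5],[0,1,3],[0,0,3]]

  r1 -= 1·r0 → [0,1,3]
  r2 -= 5·r0 → [0,-3,-6]
  r2 -= -3·r1 → [0,0,3]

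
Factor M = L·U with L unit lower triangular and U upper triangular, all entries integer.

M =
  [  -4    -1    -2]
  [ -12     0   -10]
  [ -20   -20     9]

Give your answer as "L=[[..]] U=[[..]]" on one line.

L=[[1,0,0],[3,1,0],[5,-5,1]] U=[[-4,-1,-2],[0,3,-4],[0,0,-1]]

  row1 -= 3·row0 → [0,3,-4]
  row2 -= 5·row0 → [0,-15,19]
  row2 -= -5·row1 → [0,0,-1]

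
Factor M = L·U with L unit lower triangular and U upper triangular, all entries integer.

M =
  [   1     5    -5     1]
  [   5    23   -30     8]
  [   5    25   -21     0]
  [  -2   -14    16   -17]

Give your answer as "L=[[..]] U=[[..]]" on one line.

  r1 -= 5·r0 → [0,-2,-5,3]
  r2 -= 5·r0 → [0,0,4,-5]
  r3 -= -2·r0 → [0,-4,6,-15]
  r2 -= 0·r1 → [0,0,4,-5]
  r3 -= 2·r1 → [0,0,16,-21]
  r3 -= 4·r2 → [0,0,0,-1]

L=[[1,0,0,0],[5,1,0,0],[5,0,1,0],[-2,2,4,1]] U=[[1,5,-5,1],[0,-2,-5,3],[0,0,4,-5],[0,0,0,-1]]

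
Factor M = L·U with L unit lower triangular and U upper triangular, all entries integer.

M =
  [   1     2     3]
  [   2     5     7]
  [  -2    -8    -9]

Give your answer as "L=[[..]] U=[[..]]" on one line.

L=[[1,0,0],[2,1,0],[-2,-4,1]] U=[[1,2,3],[0,1,1],[0,0,1]]

  r1 -= 2·r0 → [0,1,1]
  r2 -= -2·r0 → [0,-4,-3]
  r2 -= -4·r1 → [0,0,1]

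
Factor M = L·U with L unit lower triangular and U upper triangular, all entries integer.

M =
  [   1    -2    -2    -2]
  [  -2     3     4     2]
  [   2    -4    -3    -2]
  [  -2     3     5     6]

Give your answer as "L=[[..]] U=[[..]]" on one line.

L=[[1,0,0,0],[-2,1,0,0],[2,0,1,0],[-2,1,1,1]] U=[[1,-2,-2,-2],[0,-1,0,-2],[0,0,1,2],[0,0,0,2]]

  r1 -= -2·r0 → [0,-1,0,-2]
  r2 -= 2·r0 → [0,0,1,2]
  r3 -= -2·r0 → [0,-1,1,2]
  r2 -= 0·r1 → [0,0,1,2]
  r3 -= 1·r1 → [0,0,1,4]
  r3 -= 1·r2 → [0,0,0,2]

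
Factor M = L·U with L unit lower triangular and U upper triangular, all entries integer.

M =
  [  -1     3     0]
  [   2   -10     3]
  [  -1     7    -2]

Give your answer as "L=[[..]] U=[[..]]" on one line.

  row1 -= -2·row0 → [0,-4,3]
  row2 -= 1·row0 → [0,4,-2]
  row2 -= -1·row1 → [0,0,1]

L=[[1,0,0],[-2,1,0],[1,-1,1]] U=[[-1,3,0],[0,-4,3],[0,0,1]]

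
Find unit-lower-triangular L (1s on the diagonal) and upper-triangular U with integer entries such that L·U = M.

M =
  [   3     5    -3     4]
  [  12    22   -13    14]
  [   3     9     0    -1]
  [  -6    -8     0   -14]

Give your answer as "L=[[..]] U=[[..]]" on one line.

  R1 -= 4·R0 → [0,2,-1,-2]
  R2 -= 1·R0 → [0,4,3,-5]
  R3 -= -2·R0 → [0,2,-6,-6]
  R2 -= 2·R1 → [0,0,5,-1]
  R3 -= 1·R1 → [0,0,-5,-4]
  R3 -= -1·R2 → [0,0,0,-5]

L=[[1,0,0,0],[4,1,0,0],[1,2,1,0],[-2,1,-1,1]] U=[[3,5,-3,4],[0,2,-1,-2],[0,0,5,-1],[0,0,0,-5]]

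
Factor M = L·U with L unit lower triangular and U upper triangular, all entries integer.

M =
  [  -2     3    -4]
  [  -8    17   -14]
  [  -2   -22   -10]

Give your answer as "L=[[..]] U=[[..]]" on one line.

  row1 -= 4·row0 → [0,5,2]
  row2 -= 1·row0 → [0,-25,-6]
  row2 -= -5·row1 → [0,0,4]

L=[[1,0,0],[4,1,0],[1,-5,1]] U=[[-2,3,-4],[0,5,2],[0,0,4]]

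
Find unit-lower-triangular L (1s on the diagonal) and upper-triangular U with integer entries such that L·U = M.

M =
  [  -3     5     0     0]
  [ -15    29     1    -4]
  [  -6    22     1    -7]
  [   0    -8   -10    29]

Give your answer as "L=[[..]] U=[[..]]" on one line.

  R1 -= 5·R0 → [0,4,1,-4]
  R2 -= 2·R0 → [0,12,1,-7]
  R3 -= 0·R0 → [0,-8,-10,29]
  R2 -= 3·R1 → [0,0,-2,5]
  R3 -= -2·R1 → [0,0,-8,21]
  R3 -= 4·R2 → [0,0,0,1]

L=[[1,0,0,0],[5,1,0,0],[2,3,1,0],[0,-2,4,1]] U=[[-3,5,0,0],[0,4,1,-4],[0,0,-2,5],[0,0,0,1]]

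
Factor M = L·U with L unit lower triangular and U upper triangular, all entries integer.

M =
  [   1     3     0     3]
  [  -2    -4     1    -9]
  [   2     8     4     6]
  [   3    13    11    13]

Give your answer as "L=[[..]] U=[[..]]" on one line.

  R1 -= -2·R0 → [0,2,1,-3]
  R2 -= 2·R0 → [0,2,4,0]
  R3 -= 3·R0 → [0,4,11,4]
  R2 -= 1·R1 → [0,0,3,3]
  R3 -= 2·R1 → [0,0,9,10]
  R3 -= 3·R2 → [0,0,0,1]

L=[[1,0,0,0],[-2,1,0,0],[2,1,1,0],[3,2,3,1]] U=[[1,3,0,3],[0,2,1,-3],[0,0,3,3],[0,0,0,1]]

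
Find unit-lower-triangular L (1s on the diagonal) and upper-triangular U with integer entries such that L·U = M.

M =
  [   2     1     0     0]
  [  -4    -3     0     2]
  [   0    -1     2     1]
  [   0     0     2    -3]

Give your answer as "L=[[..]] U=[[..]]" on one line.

L=[[1,0,0,0],[-2,1,0,0],[0,1,1,0],[0,0,1,1]] U=[[2,1,0,0],[0,-1,0,2],[0,0,2,-1],[0,0,0,-2]]

  row1 -= -2·row0 → [0,-1,0,2]
  row2 -= 0·row0 → [0,-1,2,1]
  row3 -= 0·row0 → [0,0,2,-3]
  row2 -= 1·row1 → [0,0,2,-1]
  row3 -= 0·row1 → [0,0,2,-3]
  row3 -= 1·row2 → [0,0,0,-2]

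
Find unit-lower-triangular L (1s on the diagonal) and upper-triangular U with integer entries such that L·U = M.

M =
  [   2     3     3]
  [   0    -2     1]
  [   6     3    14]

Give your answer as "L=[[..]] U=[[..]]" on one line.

  R1 -= 0·R0 → [0,-2,1]
  R2 -= 3·R0 → [0,-6,5]
  R2 -= 3·R1 → [0,0,2]

L=[[1,0,0],[0,1,0],[3,3,1]] U=[[2,3,3],[0,-2,1],[0,0,2]]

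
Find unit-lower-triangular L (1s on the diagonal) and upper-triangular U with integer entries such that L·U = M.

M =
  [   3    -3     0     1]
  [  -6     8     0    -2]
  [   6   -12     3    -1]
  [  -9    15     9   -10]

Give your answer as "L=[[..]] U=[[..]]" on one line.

  R1 -= -2·R0 → [0,2,0,0]
  R2 -= 2·R0 → [0,-6,3,-3]
  R3 -= -3·R0 → [0,6,9,-7]
  R2 -= -3·R1 → [0,0,3,-3]
  R3 -= 3·R1 → [0,0,9,-7]
  R3 -= 3·R2 → [0,0,0,2]

L=[[1,0,0,0],[-2,1,0,0],[2,-3,1,0],[-3,3,3,1]] U=[[3,-3,0,1],[0,2,0,0],[0,0,3,-3],[0,0,0,2]]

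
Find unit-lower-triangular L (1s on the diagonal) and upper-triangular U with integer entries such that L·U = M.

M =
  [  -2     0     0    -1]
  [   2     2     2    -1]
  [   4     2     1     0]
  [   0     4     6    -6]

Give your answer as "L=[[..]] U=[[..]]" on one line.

  R1 -= -1·R0 → [0,2,2,-2]
  R2 -= -2·R0 → [0,2,1,-2]
  R3 -= 0·R0 → [0,4,6,-6]
  R2 -= 1·R1 → [0,0,-1,0]
  R3 -= 2·R1 → [0,0,2,-2]
  R3 -= -2·R2 → [0,0,0,-2]

L=[[1,0,0,0],[-1,1,0,0],[-2,1,1,0],[0,2,-2,1]] U=[[-2,0,0,-1],[0,2,2,-2],[0,0,-1,0],[0,0,0,-2]]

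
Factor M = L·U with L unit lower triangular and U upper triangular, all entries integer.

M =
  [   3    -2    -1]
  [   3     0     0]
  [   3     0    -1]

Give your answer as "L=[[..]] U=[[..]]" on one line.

  R1 -= 1·R0 → [0,2,1]
  R2 -= 1·R0 → [0,2,0]
  R2 -= 1·R1 → [0,0,-1]

L=[[1,0,0],[1,1,0],[1,1,1]] U=[[3,-2,-1],[0,2,1],[0,0,-1]]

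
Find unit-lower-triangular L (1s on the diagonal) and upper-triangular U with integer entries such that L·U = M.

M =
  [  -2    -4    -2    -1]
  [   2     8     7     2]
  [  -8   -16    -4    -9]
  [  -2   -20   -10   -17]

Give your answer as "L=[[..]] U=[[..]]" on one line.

  R1 -= -1·R0 → [0,4,5,1]
  R2 -= 4·R0 → [0,0,4,-5]
  R3 -= 1·R0 → [0,-16,-8,-16]
  R2 -= 0·R1 → [0,0,4,-5]
  R3 -= -4·R1 → [0,0,12,-12]
  R3 -= 3·R2 → [0,0,0,3]

L=[[1,0,0,0],[-1,1,0,0],[4,0,1,0],[1,-4,3,1]] U=[[-2,-4,-2,-1],[0,4,5,1],[0,0,4,-5],[0,0,0,3]]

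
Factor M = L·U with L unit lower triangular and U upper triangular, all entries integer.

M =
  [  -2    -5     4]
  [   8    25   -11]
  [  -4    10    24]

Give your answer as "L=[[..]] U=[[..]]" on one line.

L=[[1,0,0],[-4,1,0],[2,4,1]] U=[[-2,-5,4],[0,5,5],[0,0,-4]]

  r1 -= -4·r0 → [0,5,5]
  r2 -= 2·r0 → [0,20,16]
  r2 -= 4·r1 → [0,0,-4]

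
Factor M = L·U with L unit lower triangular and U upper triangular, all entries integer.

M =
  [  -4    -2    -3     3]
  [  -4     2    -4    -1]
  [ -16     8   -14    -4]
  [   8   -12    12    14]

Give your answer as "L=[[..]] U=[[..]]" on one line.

L=[[1,0,0,0],[1,1,0,0],[4,4,1,0],[-2,-4,1,1]] U=[[-4,-2,-3,3],[0,4,-1,-4],[0,0,2,0],[0,0,0,4]]

  row1 -= 1·row0 → [0,4,-1,-4]
  row2 -= 4·row0 → [0,16,-2,-16]
  row3 -= -2·row0 → [0,-16,6,20]
  row2 -= 4·row1 → [0,0,2,0]
  row3 -= -4·row1 → [0,0,2,4]
  row3 -= 1·row2 → [0,0,0,4]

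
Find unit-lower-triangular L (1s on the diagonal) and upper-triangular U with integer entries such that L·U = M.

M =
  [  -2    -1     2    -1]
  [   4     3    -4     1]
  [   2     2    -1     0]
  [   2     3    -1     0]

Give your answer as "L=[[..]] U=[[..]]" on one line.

L=[[1,0,0,0],[-2,1,0,0],[-1,1,1,0],[-1,2,1,1]] U=[[-2,-1,2,-1],[0,1,0,-1],[0,0,1,0],[0,0,0,1]]

  row1 -= -2·row0 → [0,1,0,-1]
  row2 -= -1·row0 → [0,1,1,-1]
  row3 -= -1·row0 → [0,2,1,-1]
  row2 -= 1·row1 → [0,0,1,0]
  row3 -= 2·row1 → [0,0,1,1]
  row3 -= 1·row2 → [0,0,0,1]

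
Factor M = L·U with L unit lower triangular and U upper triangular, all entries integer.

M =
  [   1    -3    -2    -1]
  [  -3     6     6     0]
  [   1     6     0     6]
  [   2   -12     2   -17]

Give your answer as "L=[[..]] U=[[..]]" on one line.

  row1 -= -3·row0 → [0,-3,0,-3]
  row2 -= 1·row0 → [0,9,2,7]
  row3 -= 2·row0 → [0,-6,6,-15]
  row2 -= -3·row1 → [0,0,2,-2]
  row3 -= 2·row1 → [0,0,6,-9]
  row3 -= 3·row2 → [0,0,0,-3]

L=[[1,0,0,0],[-3,1,0,0],[1,-3,1,0],[2,2,3,1]] U=[[1,-3,-2,-1],[0,-3,0,-3],[0,0,2,-2],[0,0,0,-3]]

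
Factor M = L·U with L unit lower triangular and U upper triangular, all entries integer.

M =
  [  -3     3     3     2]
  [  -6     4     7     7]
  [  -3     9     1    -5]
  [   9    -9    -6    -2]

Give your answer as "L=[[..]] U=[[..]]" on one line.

  r1 -= 2·r0 → [0,-2,1,3]
  r2 -= 1·r0 → [0,6,-2,-7]
  r3 -= -3·r0 → [0,0,3,4]
  r2 -= -3·r1 → [0,0,1,2]
  r3 -= 0·r1 → [0,0,3,4]
  r3 -= 3·r2 → [0,0,0,-2]

L=[[1,0,0,0],[2,1,0,0],[1,-3,1,0],[-3,0,3,1]] U=[[-3,3,3,2],[0,-2,1,3],[0,0,1,2],[0,0,0,-2]]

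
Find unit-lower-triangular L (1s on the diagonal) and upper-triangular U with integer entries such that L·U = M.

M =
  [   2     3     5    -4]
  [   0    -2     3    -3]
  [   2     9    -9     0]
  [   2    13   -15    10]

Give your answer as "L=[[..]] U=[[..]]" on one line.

L=[[1,0,0,0],[0,1,0,0],[1,-3,1,0],[1,-5,1,1]] U=[[2,3,5,-4],[0,-2,3,-3],[0,0,-5,-5],[0,0,0,4]]

  row1 -= 0·row0 → [0,-2,3,-3]
  row2 -= 1·row0 → [0,6,-14,4]
  row3 -= 1·row0 → [0,10,-20,14]
  row2 -= -3·row1 → [0,0,-5,-5]
  row3 -= -5·row1 → [0,0,-5,-1]
  row3 -= 1·row2 → [0,0,0,4]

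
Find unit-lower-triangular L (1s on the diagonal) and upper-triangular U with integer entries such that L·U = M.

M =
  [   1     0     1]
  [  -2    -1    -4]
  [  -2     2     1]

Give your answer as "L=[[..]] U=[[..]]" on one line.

L=[[1,0,0],[-2,1,0],[-2,-2,1]] U=[[1,0,1],[0,-1,-2],[0,0,-1]]

  row1 -= -2·row0 → [0,-1,-2]
  row2 -= -2·row0 → [0,2,3]
  row2 -= -2·row1 → [0,0,-1]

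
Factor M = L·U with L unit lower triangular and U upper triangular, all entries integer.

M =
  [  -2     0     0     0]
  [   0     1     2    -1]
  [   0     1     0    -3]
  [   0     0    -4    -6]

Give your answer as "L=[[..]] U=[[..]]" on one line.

L=[[1,0,0,0],[0,1,0,0],[0,1,1,0],[0,0,2,1]] U=[[-2,0,0,0],[0,1,2,-1],[0,0,-2,-2],[0,0,0,-2]]

  row1 -= 0·row0 → [0,1,2,-1]
  row2 -= 0·row0 → [0,1,0,-3]
  row3 -= 0·row0 → [0,0,-4,-6]
  row2 -= 1·row1 → [0,0,-2,-2]
  row3 -= 0·row1 → [0,0,-4,-6]
  row3 -= 2·row2 → [0,0,0,-2]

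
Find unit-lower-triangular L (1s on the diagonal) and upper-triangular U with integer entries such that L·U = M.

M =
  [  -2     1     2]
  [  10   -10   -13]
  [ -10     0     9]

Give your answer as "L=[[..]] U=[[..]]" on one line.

  r1 -= -5·r0 → [0,-5,-3]
  r2 -= 5·r0 → [0,-5,-1]
  r2 -= 1·r1 → [0,0,2]

L=[[1,0,0],[-5,1,0],[5,1,1]] U=[[-2,1,2],[0,-5,-3],[0,0,2]]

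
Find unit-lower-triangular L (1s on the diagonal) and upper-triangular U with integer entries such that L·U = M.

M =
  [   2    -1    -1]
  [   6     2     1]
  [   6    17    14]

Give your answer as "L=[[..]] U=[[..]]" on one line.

L=[[1,0,0],[3,1,0],[3,4,1]] U=[[2,-1,-1],[0,5,4],[0,0,1]]

  R1 -= 3·R0 → [0,5,4]
  R2 -= 3·R0 → [0,20,17]
  R2 -= 4·R1 → [0,0,1]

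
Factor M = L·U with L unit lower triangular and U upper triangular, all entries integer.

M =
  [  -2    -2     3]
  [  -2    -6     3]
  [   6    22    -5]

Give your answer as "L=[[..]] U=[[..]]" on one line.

L=[[1,0,0],[1,1,0],[-3,-4,1]] U=[[-2,-2,3],[0,-4,0],[0,0,4]]

  R1 -= 1·R0 → [0,-4,0]
  R2 -= -3·R0 → [0,16,4]
  R2 -= -4·R1 → [0,0,4]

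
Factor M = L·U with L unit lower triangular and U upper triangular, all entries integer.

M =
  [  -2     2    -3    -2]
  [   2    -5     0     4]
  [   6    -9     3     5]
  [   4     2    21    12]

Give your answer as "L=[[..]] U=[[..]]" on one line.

L=[[1,0,0,0],[-1,1,0,0],[-3,1,1,0],[-2,-2,-3,1]] U=[[-2,2,-3,-2],[0,-3,-3,2],[0,0,-3,-3],[0,0,0,3]]

  row1 -= -1·row0 → [0,-3,-3,2]
  row2 -= -3·row0 → [0,-3,-6,-1]
  row3 -= -2·row0 → [0,6,15,8]
  row2 -= 1·row1 → [0,0,-3,-3]
  row3 -= -2·row1 → [0,0,9,12]
  row3 -= -3·row2 → [0,0,0,3]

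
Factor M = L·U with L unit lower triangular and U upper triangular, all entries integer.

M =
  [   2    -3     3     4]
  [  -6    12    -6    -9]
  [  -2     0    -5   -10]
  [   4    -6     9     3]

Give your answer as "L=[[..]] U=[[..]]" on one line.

L=[[1,0,0,0],[-3,1,0,0],[-1,-1,1,0],[2,0,3,1]] U=[[2,-3,3,4],[0,3,3,3],[0,0,1,-3],[0,0,0,4]]

  R1 -= -3·R0 → [0,3,3,3]
  R2 -= -1·R0 → [0,-3,-2,-6]
  R3 -= 2·R0 → [0,0,3,-5]
  R2 -= -1·R1 → [0,0,1,-3]
  R3 -= 0·R1 → [0,0,3,-5]
  R3 -= 3·R2 → [0,0,0,4]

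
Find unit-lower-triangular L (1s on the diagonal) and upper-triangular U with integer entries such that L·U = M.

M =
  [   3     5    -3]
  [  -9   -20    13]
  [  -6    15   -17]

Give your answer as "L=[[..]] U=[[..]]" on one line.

L=[[1,0,0],[-3,1,0],[-2,-5,1]] U=[[3,5,-3],[0,-5,4],[0,0,-3]]

  R1 -= -3·R0 → [0,-5,4]
  R2 -= -2·R0 → [0,25,-23]
  R2 -= -5·R1 → [0,0,-3]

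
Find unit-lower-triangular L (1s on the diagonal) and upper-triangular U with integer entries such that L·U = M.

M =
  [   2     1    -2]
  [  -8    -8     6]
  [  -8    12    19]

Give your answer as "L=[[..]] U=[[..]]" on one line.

L=[[1,0,0],[-4,1,0],[-4,-4,1]] U=[[2,1,-2],[0,-4,-2],[0,0,3]]

  row1 -= -4·row0 → [0,-4,-2]
  row2 -= -4·row0 → [0,16,11]
  row2 -= -4·row1 → [0,0,3]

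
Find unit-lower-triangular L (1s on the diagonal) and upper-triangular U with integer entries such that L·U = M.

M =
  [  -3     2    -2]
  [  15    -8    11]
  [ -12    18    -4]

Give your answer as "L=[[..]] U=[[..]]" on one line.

L=[[1,0,0],[-5,1,0],[4,5,1]] U=[[-3,2,-2],[0,2,1],[0,0,-1]]

  R1 -= -5·R0 → [0,2,1]
  R2 -= 4·R0 → [0,10,4]
  R2 -= 5·R1 → [0,0,-1]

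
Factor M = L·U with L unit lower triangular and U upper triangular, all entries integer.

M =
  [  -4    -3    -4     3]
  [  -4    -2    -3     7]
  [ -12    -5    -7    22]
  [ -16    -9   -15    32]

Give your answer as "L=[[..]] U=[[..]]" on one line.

L=[[1,0,0,0],[1,1,0,0],[3,4,1,0],[4,3,-2,1]] U=[[-4,-3,-4,3],[0,1,1,4],[0,0,1,-3],[0,0,0,2]]

  row1 -= 1·row0 → [0,1,1,4]
  row2 -= 3·row0 → [0,4,5,13]
  row3 -= 4·row0 → [0,3,1,20]
  row2 -= 4·row1 → [0,0,1,-3]
  row3 -= 3·row1 → [0,0,-2,8]
  row3 -= -2·row2 → [0,0,0,2]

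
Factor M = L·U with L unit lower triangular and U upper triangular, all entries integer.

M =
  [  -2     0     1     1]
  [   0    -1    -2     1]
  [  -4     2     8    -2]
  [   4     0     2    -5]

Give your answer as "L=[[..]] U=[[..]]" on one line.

L=[[1,0,0,0],[0,1,0,0],[2,-2,1,0],[-2,0,2,1]] U=[[-2,0,1,1],[0,-1,-2,1],[0,0,2,-2],[0,0,0,1]]

  row1 -= 0·row0 → [0,-1,-2,1]
  row2 -= 2·row0 → [0,2,6,-4]
  row3 -= -2·row0 → [0,0,4,-3]
  row2 -= -2·row1 → [0,0,2,-2]
  row3 -= 0·row1 → [0,0,4,-3]
  row3 -= 2·row2 → [0,0,0,1]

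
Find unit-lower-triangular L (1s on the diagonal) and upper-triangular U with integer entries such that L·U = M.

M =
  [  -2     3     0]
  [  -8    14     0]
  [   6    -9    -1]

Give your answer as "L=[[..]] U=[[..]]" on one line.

L=[[1,0,0],[4,1,0],[-3,0,1]] U=[[-2,3,0],[0,2,0],[0,0,-1]]

  r1 -= 4·r0 → [0,2,0]
  r2 -= -3·r0 → [0,0,-1]
  r2 -= 0·r1 → [0,0,-1]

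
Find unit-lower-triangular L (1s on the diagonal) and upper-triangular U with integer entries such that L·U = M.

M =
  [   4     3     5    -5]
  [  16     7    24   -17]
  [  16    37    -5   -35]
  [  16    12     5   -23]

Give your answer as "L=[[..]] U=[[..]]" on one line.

  row1 -= 4·row0 → [0,-5,4,3]
  row2 -= 4·row0 → [0,25,-25,-15]
  row3 -= 4·row0 → [0,0,-15,-3]
  row2 -= -5·row1 → [0,0,-5,0]
  row3 -= 0·row1 → [0,0,-15,-3]
  row3 -= 3·row2 → [0,0,0,-3]

L=[[1,0,0,0],[4,1,0,0],[4,-5,1,0],[4,0,3,1]] U=[[4,3,5,-5],[0,-5,4,3],[0,0,-5,0],[0,0,0,-3]]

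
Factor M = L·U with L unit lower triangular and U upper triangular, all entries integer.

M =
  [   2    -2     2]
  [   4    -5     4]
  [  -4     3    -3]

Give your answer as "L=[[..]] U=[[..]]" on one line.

  row1 -= 2·row0 → [0,-1,0]
  row2 -= -2·row0 → [0,-1,1]
  row2 -= 1·row1 → [0,0,1]

L=[[1,0,0],[2,1,0],[-2,1,1]] U=[[2,-2,2],[0,-1,0],[0,0,1]]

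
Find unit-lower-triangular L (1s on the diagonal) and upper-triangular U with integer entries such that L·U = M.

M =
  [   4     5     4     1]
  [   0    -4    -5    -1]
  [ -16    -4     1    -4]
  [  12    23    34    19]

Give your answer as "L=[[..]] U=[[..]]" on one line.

L=[[1,0,0,0],[0,1,0,0],[-4,-4,1,0],[3,-2,-4,1]] U=[[4,5,4,1],[0,-4,-5,-1],[0,0,-3,-4],[0,0,0,-2]]

  R1 -= 0·R0 → [0,-4,-5,-1]
  R2 -= -4·R0 → [0,16,17,0]
  R3 -= 3·R0 → [0,8,22,16]
  R2 -= -4·R1 → [0,0,-3,-4]
  R3 -= -2·R1 → [0,0,12,14]
  R3 -= -4·R2 → [0,0,0,-2]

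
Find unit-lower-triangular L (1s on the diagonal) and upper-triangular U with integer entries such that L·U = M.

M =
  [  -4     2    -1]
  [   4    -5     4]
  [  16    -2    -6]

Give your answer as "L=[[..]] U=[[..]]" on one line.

  row1 -= -1·row0 → [0,-3,3]
  row2 -= -4·row0 → [0,6,-10]
  row2 -= -2·row1 → [0,0,-4]

L=[[1,0,0],[-1,1,0],[-4,-2,1]] U=[[-4,2,-1],[0,-3,3],[0,0,-4]]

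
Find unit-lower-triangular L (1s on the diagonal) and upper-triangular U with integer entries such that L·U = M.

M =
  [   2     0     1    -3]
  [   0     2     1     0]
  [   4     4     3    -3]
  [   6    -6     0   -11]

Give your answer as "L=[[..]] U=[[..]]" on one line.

L=[[1,0,0,0],[0,1,0,0],[2,2,1,0],[3,-3,0,1]] U=[[2,0,1,-3],[0,2,1,0],[0,0,-1,3],[0,0,0,-2]]

  row1 -= 0·row0 → [0,2,1,0]
  row2 -= 2·row0 → [0,4,1,3]
  row3 -= 3·row0 → [0,-6,-3,-2]
  row2 -= 2·row1 → [0,0,-1,3]
  row3 -= -3·row1 → [0,0,0,-2]
  row3 -= 0·row2 → [0,0,0,-2]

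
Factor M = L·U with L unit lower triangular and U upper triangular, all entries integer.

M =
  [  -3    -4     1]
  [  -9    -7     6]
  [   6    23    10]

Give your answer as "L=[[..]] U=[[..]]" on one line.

L=[[1,0,0],[3,1,0],[-2,3,1]] U=[[-3,-4,1],[0,5,3],[0,0,3]]

  r1 -= 3·r0 → [0,5,3]
  r2 -= -2·r0 → [0,15,12]
  r2 -= 3·r1 → [0,0,3]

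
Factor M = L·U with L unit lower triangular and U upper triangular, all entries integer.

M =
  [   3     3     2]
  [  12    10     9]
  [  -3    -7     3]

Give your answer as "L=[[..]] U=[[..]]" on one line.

  r1 -= 4·r0 → [0,-2,1]
  r2 -= -1·r0 → [0,-4,5]
  r2 -= 2·r1 → [0,0,3]

L=[[1,0,0],[4,1,0],[-1,2,1]] U=[[3,3,2],[0,-2,1],[0,0,3]]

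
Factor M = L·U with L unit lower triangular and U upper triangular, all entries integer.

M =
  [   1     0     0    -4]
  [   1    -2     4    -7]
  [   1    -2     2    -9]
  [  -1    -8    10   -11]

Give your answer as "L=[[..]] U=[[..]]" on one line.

  R1 -= 1·R0 → [0,-2,4,-3]
  R2 -= 1·R0 → [0,-2,2,-5]
  R3 -= -1·R0 → [0,-8,10,-15]
  R2 -= 1·R1 → [0,0,-2,-2]
  R3 -= 4·R1 → [0,0,-6,-3]
  R3 -= 3·R2 → [0,0,0,3]

L=[[1,0,0,0],[1,1,0,0],[1,1,1,0],[-1,4,3,1]] U=[[1,0,0,-4],[0,-2,4,-3],[0,0,-2,-2],[0,0,0,3]]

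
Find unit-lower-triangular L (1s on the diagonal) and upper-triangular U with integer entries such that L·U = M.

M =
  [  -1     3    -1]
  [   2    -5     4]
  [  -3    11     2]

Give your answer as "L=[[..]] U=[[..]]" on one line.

  row1 -= -2·row0 → [0,1,2]
  row2 -= 3·row0 → [0,2,5]
  row2 -= 2·row1 → [0,0,1]

L=[[1,0,0],[-2,1,0],[3,2,1]] U=[[-1,3,-1],[0,1,2],[0,0,1]]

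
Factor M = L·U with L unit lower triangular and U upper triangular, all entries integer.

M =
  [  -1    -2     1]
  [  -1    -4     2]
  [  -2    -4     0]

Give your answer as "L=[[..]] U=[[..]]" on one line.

L=[[1,0,0],[1,1,0],[2,0,1]] U=[[-1,-2,1],[0,-2,1],[0,0,-2]]

  row1 -= 1·row0 → [0,-2,1]
  row2 -= 2·row0 → [0,0,-2]
  row2 -= 0·row1 → [0,0,-2]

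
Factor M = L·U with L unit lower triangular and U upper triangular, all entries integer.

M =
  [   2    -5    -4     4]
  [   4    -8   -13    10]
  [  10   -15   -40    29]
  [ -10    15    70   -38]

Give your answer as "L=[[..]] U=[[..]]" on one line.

L=[[1,0,0,0],[2,1,0,0],[5,5,1,0],[-5,-5,5,1]] U=[[2,-5,-4,4],[0,2,-5,2],[0,0,5,-1],[0,0,0,-3]]

  r1 -= 2·r0 → [0,2,-5,2]
  r2 -= 5·r0 → [0,10,-20,9]
  r3 -= -5·r0 → [0,-10,50,-18]
  r2 -= 5·r1 → [0,0,5,-1]
  r3 -= -5·r1 → [0,0,25,-8]
  r3 -= 5·r2 → [0,0,0,-3]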